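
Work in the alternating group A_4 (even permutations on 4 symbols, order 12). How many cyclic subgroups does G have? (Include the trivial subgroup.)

A cyclic subgroup of order d is generated by each of its φ(d) elements of order d, so the cyclic subgroups of order d number (#elements of order d)/φ(d).
Cyclic subgroups by order — order 1: 1; order 2: 3; order 3: 4.
Total: 8.

8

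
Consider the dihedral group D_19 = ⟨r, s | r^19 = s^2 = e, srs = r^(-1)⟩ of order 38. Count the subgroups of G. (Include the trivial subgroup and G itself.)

22

|G| = 38, so by Lagrange every subgroup order divides 38. Divisors: 1, 2, 19, 38.
Subgroups by order — order 1: 1; order 2: 19; order 19: 1; order 38: 1.
Total: 1 + 19 + 1 + 1 = 22.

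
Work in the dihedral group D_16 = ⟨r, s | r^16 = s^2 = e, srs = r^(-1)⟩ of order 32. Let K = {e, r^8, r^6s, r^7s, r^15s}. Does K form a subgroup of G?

|K| = 5 does not divide |G| = 32, so by Lagrange K is not a subgroup.

No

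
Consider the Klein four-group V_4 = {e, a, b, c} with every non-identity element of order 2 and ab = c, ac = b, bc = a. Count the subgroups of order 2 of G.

3

|G| = 4 and 2 | 4, so subgroups of order 2 are possible by Lagrange.
The subgroups of order 2 are: {e, a}; {e, b}; {e, c}.
So G has 3 subgroups of order 2.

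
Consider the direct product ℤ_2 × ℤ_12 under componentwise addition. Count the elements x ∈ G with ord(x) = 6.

6

An element (a,b) has order lcm(ord(a), ord(b)); count pairs with lcm equal to 6.
Enumerating gives 6 such elements.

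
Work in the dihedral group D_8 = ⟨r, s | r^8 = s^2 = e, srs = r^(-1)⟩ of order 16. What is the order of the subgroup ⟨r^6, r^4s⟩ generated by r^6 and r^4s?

8

|⟨r^6⟩| = 4 and |⟨r^4s⟩| = 2, so |H| is a multiple of lcm(4, 2) = 4 and divides |G| = 16.
Closing under the operation: H = {e, r^2, r^4, r^6, s, r^2s, r^4s, r^6s}, so |H| = 8.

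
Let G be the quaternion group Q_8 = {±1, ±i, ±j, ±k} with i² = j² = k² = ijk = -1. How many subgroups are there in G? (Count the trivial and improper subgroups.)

|G| = 8, so by Lagrange every subgroup order divides 8. Divisors: 1, 2, 4, 8.
Subgroups by order — order 1: 1; order 2: 1; order 4: 3; order 8: 1.
Total: 1 + 1 + 3 + 1 = 6.

6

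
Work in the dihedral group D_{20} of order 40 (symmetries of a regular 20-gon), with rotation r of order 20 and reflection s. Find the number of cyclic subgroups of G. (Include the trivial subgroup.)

26

A cyclic subgroup of order d is generated by each of its φ(d) elements of order d, so the cyclic subgroups of order d number (#elements of order d)/φ(d).
Cyclic subgroups by order — order 1: 1; order 2: 21; order 4: 1; order 5: 1; order 10: 1; order 20: 1.
Total: 26.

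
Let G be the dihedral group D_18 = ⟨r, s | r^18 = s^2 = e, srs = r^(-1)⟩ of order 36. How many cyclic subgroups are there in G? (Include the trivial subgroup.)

24

Group the elements of G by the cyclic subgroup they generate; each cyclic subgroup of order d accounts for φ(d) elements.
Cyclic subgroups by order — order 1: 1; order 2: 19; order 3: 1; order 6: 1; order 9: 1; order 18: 1.
Total: 24.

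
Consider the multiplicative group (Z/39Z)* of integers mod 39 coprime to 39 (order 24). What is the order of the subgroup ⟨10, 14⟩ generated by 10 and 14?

12

|⟨10⟩| = 6 and |⟨14⟩| = 2, so |H| is a multiple of lcm(6, 2) = 6 and divides |G| = 24.
Closing under the operation: H = {1, 4, 10, 14, 16, 17, 22, 23, 25, 29, 35, 38}, so |H| = 12.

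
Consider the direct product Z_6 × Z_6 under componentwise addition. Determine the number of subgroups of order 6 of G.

|G| = 36 and 6 | 36, so subgroups of order 6 are possible by Lagrange.
The subgroups of order 6 are: {(0,0), (0,1), (0,2), (0,3), (0,4), (0,5)}; {(0,0), (0,2), (0,4), (3,0), (3,2), (3,4)}; {(0,0), (0,2), (0,4), (3,1), (3,3), (3,5)}; {(0,0), (0,3), (2,0), (2,3), (4,0), (4,3)}; … (12 in all).
So G has 12 subgroups of order 6.

12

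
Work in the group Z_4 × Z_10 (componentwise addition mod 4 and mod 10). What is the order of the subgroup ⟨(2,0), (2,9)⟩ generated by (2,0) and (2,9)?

20

|⟨(2,0)⟩| = 2 and |⟨(2,9)⟩| = 10, so |H| is a multiple of lcm(2, 10) = 10 and divides |G| = 40.
Closing under the operation: H = {(0,0), (0,1), (0,2), (0,3), (0,4), (0,5), (0,6), (0,7), (0,8), (0,9), (2,0), (2,1), (2,2), (2,3), (2,4), (2,5), (2,6), (2,7), (2,8), (2,9)}, so |H| = 20.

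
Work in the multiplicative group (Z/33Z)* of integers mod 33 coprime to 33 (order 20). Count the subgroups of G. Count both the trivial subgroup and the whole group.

10

|G| = 20, so by Lagrange every subgroup order divides 20. Divisors: 1, 2, 4, 5, 10, 20.
Subgroups by order — order 1: 1; order 2: 3; order 4: 1; order 5: 1; order 10: 3; order 20: 1.
Total: 1 + 3 + 1 + 1 + 3 + 1 = 10.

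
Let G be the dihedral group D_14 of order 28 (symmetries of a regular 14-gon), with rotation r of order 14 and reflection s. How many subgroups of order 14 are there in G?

3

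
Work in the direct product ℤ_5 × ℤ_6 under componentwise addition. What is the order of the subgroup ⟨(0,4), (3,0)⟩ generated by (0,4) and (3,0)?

|⟨(0,4)⟩| = 3 and |⟨(3,0)⟩| = 5, so |H| is a multiple of lcm(3, 5) = 15 and divides |G| = 30.
Closing under the operation: H = {(0,0), (0,2), (0,4), (1,0), (1,2), (1,4), (2,0), (2,2), (2,4), (3,0), (3,2), (3,4), (4,0), (4,2), (4,4)}, so |H| = 15.

15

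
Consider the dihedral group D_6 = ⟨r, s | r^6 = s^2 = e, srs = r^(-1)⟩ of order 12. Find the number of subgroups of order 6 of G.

3

|G| = 12 and 6 | 12, so subgroups of order 6 are possible by Lagrange.
The subgroups of order 6 are: {e, r, r^2, r^3, r^4, r^5}; {e, r^2, r^4, s, r^2s, r^4s}; {e, r^2, r^4, rs, r^3s, r^5s}.
So G has 3 subgroups of order 6.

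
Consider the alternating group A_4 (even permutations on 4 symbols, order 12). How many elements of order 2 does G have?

3

The elements of order 2 are: (1 2)(3 4), (1 3)(2 4), (1 4)(2 3).
That's 3.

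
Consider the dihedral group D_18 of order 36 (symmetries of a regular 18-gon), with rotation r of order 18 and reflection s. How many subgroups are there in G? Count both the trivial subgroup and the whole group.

|G| = 36, so by Lagrange every subgroup order divides 36. Divisors: 1, 2, 3, 4, 6, 9, 12, 18, 36.
Subgroups by order — order 1: 1; order 2: 19; order 3: 1; order 4: 9; order 6: 7; order 9: 1; order 12: 3; order 18: 3; order 36: 1.
Total: 1 + 19 + 1 + 9 + 7 + 1 + 3 + 3 + 1 = 45.

45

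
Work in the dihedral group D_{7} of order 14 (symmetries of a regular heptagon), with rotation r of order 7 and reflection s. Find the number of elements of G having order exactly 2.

7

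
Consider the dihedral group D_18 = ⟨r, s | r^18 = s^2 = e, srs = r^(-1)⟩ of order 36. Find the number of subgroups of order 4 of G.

9

|G| = 36 and 4 | 36, so subgroups of order 4 are possible by Lagrange.
The subgroups of order 4 are: {e, r^9, rs, r^10s}; {e, r^9, r^2s, r^11s}; {e, r^9, r^3s, r^12s}; {e, r^9, r^4s, r^13s}; … (9 in all).
So G has 9 subgroups of order 4.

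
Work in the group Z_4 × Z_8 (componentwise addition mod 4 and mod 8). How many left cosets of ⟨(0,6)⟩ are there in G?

|⟨(0,6)⟩| = 4 and |G| = 32.
By Lagrange, [G : H] = |G|/|H| = 32/4 = 8.

8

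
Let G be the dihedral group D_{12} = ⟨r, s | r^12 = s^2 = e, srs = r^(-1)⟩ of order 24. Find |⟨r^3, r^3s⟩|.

|⟨r^3⟩| = 4 and |⟨r^3s⟩| = 2, so |H| is a multiple of lcm(4, 2) = 4 and divides |G| = 24.
Closing under the operation: H = {e, r^3, r^6, r^9, s, r^3s, r^6s, r^9s}, so |H| = 8.

8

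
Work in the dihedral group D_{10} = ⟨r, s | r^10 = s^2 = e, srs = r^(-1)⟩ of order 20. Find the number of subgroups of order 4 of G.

5

|G| = 20 and 4 | 20, so subgroups of order 4 are possible by Lagrange.
The subgroups of order 4 are: {e, r^5, r^2s, r^7s}; {e, r^5, r^3s, r^8s}; {e, r^5, r^4s, r^9s}; {e, r^5, s, r^5s}; … (5 in all).
So G has 5 subgroups of order 4.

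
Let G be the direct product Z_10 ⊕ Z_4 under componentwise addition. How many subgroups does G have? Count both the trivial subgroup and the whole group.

16

|G| = 40, so by Lagrange every subgroup order divides 40. Divisors: 1, 2, 4, 5, 8, 10, 20, 40.
Subgroups by order — order 1: 1; order 2: 3; order 4: 3; order 5: 1; order 8: 1; order 10: 3; order 20: 3; order 40: 1.
Total: 1 + 3 + 3 + 1 + 1 + 3 + 3 + 1 = 16.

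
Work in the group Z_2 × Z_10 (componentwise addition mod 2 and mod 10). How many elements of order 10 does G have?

12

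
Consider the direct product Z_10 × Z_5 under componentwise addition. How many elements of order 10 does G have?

24

An element (a,b) has order lcm(ord(a), ord(b)); count pairs with lcm equal to 10.
Enumerating gives 24 such elements.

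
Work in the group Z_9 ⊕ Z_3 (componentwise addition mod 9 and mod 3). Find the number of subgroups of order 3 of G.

4

|G| = 27 and 3 | 27, so subgroups of order 3 are possible by Lagrange.
The subgroups of order 3 are: {(0,0), (0,1), (0,2)}; {(0,0), (3,0), (6,0)}; {(0,0), (3,1), (6,2)}; {(0,0), (3,2), (6,1)}.
So G has 4 subgroups of order 3.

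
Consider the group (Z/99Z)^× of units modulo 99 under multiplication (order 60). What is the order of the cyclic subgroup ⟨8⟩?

10

Compute successive powers of 8 mod 99: 8, 64, 17, 37, 98, 91, 35, 82, …; 8^10 ≡ 1 (mod 99).
So |⟨8⟩| = 10.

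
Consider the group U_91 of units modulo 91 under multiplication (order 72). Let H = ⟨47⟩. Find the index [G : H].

6

|⟨47⟩| = 12 and |G| = 72.
By Lagrange, [G : H] = |G|/|H| = 72/12 = 6.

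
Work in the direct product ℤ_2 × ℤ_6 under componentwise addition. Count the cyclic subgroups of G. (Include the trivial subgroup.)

8

Each element a generates a cyclic subgroup ⟨a⟩; distinct elements may generate the same one (a cyclic group of order d has φ(d) generators).
Cyclic subgroups by order — order 1: 1; order 2: 3; order 3: 1; order 6: 3.
Total: 8.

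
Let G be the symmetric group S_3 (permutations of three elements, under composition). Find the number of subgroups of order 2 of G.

|G| = 6 and 2 | 6, so subgroups of order 2 are possible by Lagrange.
The subgroups of order 2 are: {e, (1 2)}; {e, (1 3)}; {e, (2 3)}.
So G has 3 subgroups of order 2.

3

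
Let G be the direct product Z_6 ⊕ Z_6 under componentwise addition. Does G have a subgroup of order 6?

Yes

6 | 36. A subgroup of order 6 is {(0,0), (0,1), (0,2), (0,3), (0,4), (0,5)}.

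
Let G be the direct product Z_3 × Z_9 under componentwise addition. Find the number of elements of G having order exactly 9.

18

An element (a,b) has order lcm(ord(a), ord(b)); count pairs with lcm equal to 9.
Enumerating gives 18 such elements.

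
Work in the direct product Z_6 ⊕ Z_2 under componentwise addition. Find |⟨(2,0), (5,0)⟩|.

|⟨(2,0)⟩| = 3 and |⟨(5,0)⟩| = 6, so |H| is a multiple of lcm(3, 6) = 6 and divides |G| = 12.
Closing under the operation: H = {(0,0), (1,0), (2,0), (3,0), (4,0), (5,0)}, so |H| = 6.

6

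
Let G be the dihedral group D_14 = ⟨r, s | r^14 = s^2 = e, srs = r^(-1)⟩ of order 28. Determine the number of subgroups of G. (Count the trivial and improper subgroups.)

28

|G| = 28, so by Lagrange every subgroup order divides 28. Divisors: 1, 2, 4, 7, 14, 28.
Subgroups by order — order 1: 1; order 2: 15; order 4: 7; order 7: 1; order 14: 3; order 28: 1.
Total: 1 + 15 + 7 + 1 + 3 + 1 = 28.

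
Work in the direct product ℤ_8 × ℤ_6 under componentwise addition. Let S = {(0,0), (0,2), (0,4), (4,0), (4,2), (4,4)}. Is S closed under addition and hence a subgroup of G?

Yes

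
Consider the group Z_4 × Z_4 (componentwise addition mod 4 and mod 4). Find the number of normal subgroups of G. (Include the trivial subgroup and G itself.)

15

G is abelian, so every subgroup is normal.
G has 15 subgroups in total, hence 15 normal subgroups.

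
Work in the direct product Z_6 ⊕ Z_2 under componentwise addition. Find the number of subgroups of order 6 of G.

3

|G| = 12 and 6 | 12, so subgroups of order 6 are possible by Lagrange.
The subgroups of order 6 are: {(0,0), (0,1), (2,0), (2,1), (4,0), (4,1)}; {(0,0), (1,0), (2,0), (3,0), (4,0), (5,0)}; {(0,0), (1,1), (2,0), (3,1), (4,0), (5,1)}.
So G has 3 subgroups of order 6.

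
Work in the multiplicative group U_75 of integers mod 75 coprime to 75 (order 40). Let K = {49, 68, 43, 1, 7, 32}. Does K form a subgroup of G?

|K| = 6 does not divide |G| = 40, so by Lagrange K is not a subgroup.

No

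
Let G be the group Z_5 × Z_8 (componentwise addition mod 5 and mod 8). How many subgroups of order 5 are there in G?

|G| = 40 and 5 | 40, so subgroups of order 5 are possible by Lagrange.
The subgroups of order 5 are: {(0,0), (1,0), (2,0), (3,0), (4,0)}.
So G has 1 subgroup of order 5.

1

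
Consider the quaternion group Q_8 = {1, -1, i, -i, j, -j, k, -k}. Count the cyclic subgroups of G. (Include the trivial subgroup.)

5

A cyclic subgroup of order d is generated by each of its φ(d) elements of order d, so the cyclic subgroups of order d number (#elements of order d)/φ(d).
Cyclic subgroups by order — order 1: 1; order 2: 1; order 4: 3.
Total: 5.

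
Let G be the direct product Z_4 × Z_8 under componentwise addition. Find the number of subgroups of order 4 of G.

|G| = 32 and 4 | 32, so subgroups of order 4 are possible by Lagrange.
The subgroups of order 4 are: {(0,0), (0,2), (0,4), (0,6)}; {(0,0), (0,4), (2,0), (2,4)}; {(0,0), (0,4), (2,2), (2,6)}; {(0,0), (1,0), (2,0), (3,0)}; … (7 in all).
So G has 7 subgroups of order 4.

7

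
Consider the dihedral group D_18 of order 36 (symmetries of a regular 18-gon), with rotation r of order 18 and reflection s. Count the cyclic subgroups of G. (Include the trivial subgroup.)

Each element a generates a cyclic subgroup ⟨a⟩; distinct elements may generate the same one (a cyclic group of order d has φ(d) generators).
Cyclic subgroups by order — order 1: 1; order 2: 19; order 3: 1; order 6: 1; order 9: 1; order 18: 1.
Total: 24.

24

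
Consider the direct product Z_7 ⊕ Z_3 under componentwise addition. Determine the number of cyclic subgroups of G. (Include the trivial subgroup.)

Each element a generates a cyclic subgroup ⟨a⟩; distinct elements may generate the same one (a cyclic group of order d has φ(d) generators).
Cyclic subgroups by order — order 1: 1; order 3: 1; order 7: 1; order 21: 1.
Total: 4.

4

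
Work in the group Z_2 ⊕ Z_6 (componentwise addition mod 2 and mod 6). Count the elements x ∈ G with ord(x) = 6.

An element (a,b) has order lcm(ord(a), ord(b)); count pairs with lcm equal to 6.
Enumerating gives 6 such elements.

6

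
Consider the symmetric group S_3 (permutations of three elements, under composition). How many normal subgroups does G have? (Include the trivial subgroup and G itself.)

G has 6 subgroups. Checking conjugation-invariance by order — order 1: 1/1 normal; order 2: 0/3 normal; order 3: 1/1 normal; order 6: 1/1 normal.
Total normal subgroups: 3.

3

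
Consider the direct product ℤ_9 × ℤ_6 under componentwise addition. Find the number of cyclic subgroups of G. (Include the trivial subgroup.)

16

Each element a generates a cyclic subgroup ⟨a⟩; distinct elements may generate the same one (a cyclic group of order d has φ(d) generators).
Cyclic subgroups by order — order 1: 1; order 2: 1; order 3: 4; order 6: 4; order 9: 3; order 18: 3.
Total: 16.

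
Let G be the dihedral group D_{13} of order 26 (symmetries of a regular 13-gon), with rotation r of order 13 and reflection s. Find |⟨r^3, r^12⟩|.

|⟨r^3⟩| = 13 and |⟨r^12⟩| = 13, so |H| is a multiple of lcm(13, 13) = 13 and divides |G| = 26.
Closing under the operation: H = {e, r, r^2, r^3, r^4, r^5, r^6, r^7, r^8, r^9, r^10, r^11, r^12}, so |H| = 13.

13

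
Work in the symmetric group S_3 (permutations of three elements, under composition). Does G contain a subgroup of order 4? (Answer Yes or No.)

4 does not divide |G| = 6, so by Lagrange no subgroup of order 4 exists.

No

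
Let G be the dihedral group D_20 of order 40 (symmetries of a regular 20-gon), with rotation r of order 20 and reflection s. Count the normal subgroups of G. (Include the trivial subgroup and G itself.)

9

G has 48 subgroups. Checking conjugation-invariance by order — order 1: 1/1 normal; order 2: 1/21 normal; order 4: 1/11 normal; order 5: 1/1 normal; order 8: 0/5 normal; order 10: 1/5 normal; order 20: 3/3 normal; order 40: 1/1 normal.
Total normal subgroups: 9.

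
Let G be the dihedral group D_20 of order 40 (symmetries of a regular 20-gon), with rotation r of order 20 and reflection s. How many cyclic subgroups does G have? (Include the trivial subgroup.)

26

Group the elements of G by the cyclic subgroup they generate; each cyclic subgroup of order d accounts for φ(d) elements.
Cyclic subgroups by order — order 1: 1; order 2: 21; order 4: 1; order 5: 1; order 10: 1; order 20: 1.
Total: 26.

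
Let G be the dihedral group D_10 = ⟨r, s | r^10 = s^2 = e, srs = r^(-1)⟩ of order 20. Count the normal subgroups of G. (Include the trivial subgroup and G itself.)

7

G has 22 subgroups. Checking conjugation-invariance by order — order 1: 1/1 normal; order 2: 1/11 normal; order 4: 0/5 normal; order 5: 1/1 normal; order 10: 3/3 normal; order 20: 1/1 normal.
Total normal subgroups: 7.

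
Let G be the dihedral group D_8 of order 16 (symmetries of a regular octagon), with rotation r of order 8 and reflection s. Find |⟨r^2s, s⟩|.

8

|⟨r^2s⟩| = 2 and |⟨s⟩| = 2, so |H| is a multiple of lcm(2, 2) = 2 and divides |G| = 16.
Closing under the operation: H = {e, r^2, r^4, r^6, s, r^2s, r^4s, r^6s}, so |H| = 8.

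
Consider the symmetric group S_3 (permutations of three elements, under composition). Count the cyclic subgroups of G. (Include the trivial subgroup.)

5

Each element a generates a cyclic subgroup ⟨a⟩; distinct elements may generate the same one (a cyclic group of order d has φ(d) generators).
Cyclic subgroups by order — order 1: 1; order 2: 3; order 3: 1.
Total: 5.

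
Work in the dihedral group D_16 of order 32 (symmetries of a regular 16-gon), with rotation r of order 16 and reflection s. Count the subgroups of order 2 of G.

|G| = 32 and 2 | 32, so subgroups of order 2 are possible by Lagrange.
The subgroups of order 2 are: {e, r^10s}; {e, r^11s}; {e, r^12s}; {e, r^13s}; … (17 in all).
So G has 17 subgroups of order 2.

17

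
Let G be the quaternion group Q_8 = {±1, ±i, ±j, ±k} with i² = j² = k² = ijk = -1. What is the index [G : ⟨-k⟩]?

2

|⟨-k⟩| = 4 and |G| = 8.
By Lagrange, [G : H] = |G|/|H| = 8/4 = 2.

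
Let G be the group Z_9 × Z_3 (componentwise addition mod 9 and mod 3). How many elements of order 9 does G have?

An element (a,b) has order lcm(ord(a), ord(b)); count pairs with lcm equal to 9.
Enumerating gives 18 such elements.

18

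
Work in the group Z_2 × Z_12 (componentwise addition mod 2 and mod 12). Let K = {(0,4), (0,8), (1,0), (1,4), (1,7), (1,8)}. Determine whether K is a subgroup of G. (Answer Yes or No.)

No

The identity (0,0) ∉ K, so K is not a subgroup.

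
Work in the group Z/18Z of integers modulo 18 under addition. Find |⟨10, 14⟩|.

9

|⟨10⟩| = 9 and |⟨14⟩| = 9, so |H| is a multiple of lcm(9, 9) = 9 and divides |G| = 18.
Closing under the operation: H = {0, 2, 4, 6, 8, 10, 12, 14, 16}, so |H| = 9.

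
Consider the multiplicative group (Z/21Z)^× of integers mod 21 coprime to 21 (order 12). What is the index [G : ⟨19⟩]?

2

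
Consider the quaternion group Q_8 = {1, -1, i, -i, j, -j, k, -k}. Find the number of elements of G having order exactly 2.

The elements of order 2 are: -1.
That's 1.

1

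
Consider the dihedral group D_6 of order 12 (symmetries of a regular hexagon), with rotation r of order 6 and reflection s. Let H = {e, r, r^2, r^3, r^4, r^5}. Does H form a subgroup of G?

Yes

|H| = 6 divides |G| = 12, consistent with Lagrange.
H contains the identity, every element's inverse is in H, and H is closed under ·: it is a subgroup.
In fact H = ⟨r^5⟩.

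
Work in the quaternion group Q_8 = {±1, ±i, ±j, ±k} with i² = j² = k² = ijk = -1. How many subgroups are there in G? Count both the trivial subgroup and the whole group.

|G| = 8, so by Lagrange every subgroup order divides 8. Divisors: 1, 2, 4, 8.
Subgroups by order — order 1: 1; order 2: 1; order 4: 3; order 8: 1.
Total: 1 + 1 + 3 + 1 = 6.

6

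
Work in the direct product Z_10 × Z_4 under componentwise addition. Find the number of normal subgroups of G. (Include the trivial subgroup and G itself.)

G is abelian, so every subgroup is normal.
G has 16 subgroups in total, hence 16 normal subgroups.

16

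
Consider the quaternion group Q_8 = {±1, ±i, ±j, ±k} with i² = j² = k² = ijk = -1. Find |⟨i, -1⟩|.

4

|⟨i⟩| = 4 and |⟨-1⟩| = 2, so |H| is a multiple of lcm(4, 2) = 4 and divides |G| = 8.
Closing under the operation: H = {1, -1, i, -i}, so |H| = 4.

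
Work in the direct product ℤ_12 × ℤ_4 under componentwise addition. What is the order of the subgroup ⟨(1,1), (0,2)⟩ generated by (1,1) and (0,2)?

24

|⟨(1,1)⟩| = 12 and |⟨(0,2)⟩| = 2, so |H| is a multiple of lcm(12, 2) = 12 and divides |G| = 48.
Closing under the operation: H = {(0,0), (0,2), (1,1), (1,3), (2,0), (2,2), (3,1), (3,3), (4,0), (4,2), (5,1), (5,3), (6,0), (6,2), (7,1), (7,3), (8,0), (8,2), (9,1), (9,3), (10,0), (10,2), (11,1), (11,3)}, so |H| = 24.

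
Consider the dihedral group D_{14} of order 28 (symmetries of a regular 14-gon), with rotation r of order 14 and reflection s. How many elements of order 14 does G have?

The elements of order 14 are: r, r^3, r^5, r^9, r^11, r^13.
That's 6.

6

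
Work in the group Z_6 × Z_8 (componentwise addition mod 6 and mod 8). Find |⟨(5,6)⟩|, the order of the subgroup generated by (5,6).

The order of (5,6) in Z_6 × Z_8 is lcm(ord(5) in Z_6, ord(6) in Z_8).
ord(5) = 6 and ord(6) = 4, so |⟨(5,6)⟩| = lcm(6, 4) = 12.

12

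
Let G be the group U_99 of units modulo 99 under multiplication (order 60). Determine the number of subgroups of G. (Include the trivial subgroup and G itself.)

|G| = 60, so by Lagrange every subgroup order divides 60. Divisors: 1, 2, 3, 4, 5, 6, 10, 12, 15, 20, 30, 60.
Subgroups by order — order 1: 1; order 2: 3; order 3: 1; order 4: 1; order 5: 1; order 6: 3; order 10: 3; order 12: 1; order 15: 1; order 20: 1; order 30: 3; order 60: 1.
Total: 1 + 3 + 1 + 1 + 1 + 3 + 3 + 1 + 1 + 1 + 3 + 1 = 20.

20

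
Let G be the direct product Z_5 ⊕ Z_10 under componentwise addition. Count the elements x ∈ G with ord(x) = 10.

24

An element (a,b) has order lcm(ord(a), ord(b)); count pairs with lcm equal to 10.
Enumerating gives 24 such elements.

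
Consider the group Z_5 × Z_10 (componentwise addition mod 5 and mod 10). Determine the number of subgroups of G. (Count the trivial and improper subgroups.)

16

|G| = 50, so by Lagrange every subgroup order divides 50. Divisors: 1, 2, 5, 10, 25, 50.
Subgroups by order — order 1: 1; order 2: 1; order 5: 6; order 10: 6; order 25: 1; order 50: 1.
Total: 1 + 1 + 6 + 6 + 1 + 1 = 16.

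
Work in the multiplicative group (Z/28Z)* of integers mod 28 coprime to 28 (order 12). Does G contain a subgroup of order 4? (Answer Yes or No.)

Yes

4 | 12. A subgroup of order 4 is {1, 13, 15, 27}.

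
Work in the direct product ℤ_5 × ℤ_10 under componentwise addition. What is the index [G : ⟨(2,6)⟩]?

10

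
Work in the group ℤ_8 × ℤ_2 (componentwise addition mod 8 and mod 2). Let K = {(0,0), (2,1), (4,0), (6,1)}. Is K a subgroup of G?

|K| = 4 divides |G| = 16, consistent with Lagrange.
K contains the identity, every element's inverse is in K, and K is closed under +: it is a subgroup.
In fact K = ⟨(6,1)⟩.

Yes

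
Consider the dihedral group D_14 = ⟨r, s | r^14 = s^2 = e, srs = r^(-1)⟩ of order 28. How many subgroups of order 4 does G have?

7

|G| = 28 and 4 | 28, so subgroups of order 4 are possible by Lagrange.
The subgroups of order 4 are: {e, r^7, r^3s, r^10s}; {e, r^7, r^4s, r^11s}; {e, r^7, r^5s, r^12s}; {e, r^7, r^6s, r^13s}; … (7 in all).
So G has 7 subgroups of order 4.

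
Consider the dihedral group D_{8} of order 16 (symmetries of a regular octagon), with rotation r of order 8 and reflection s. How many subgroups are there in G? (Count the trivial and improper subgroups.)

19

|G| = 16, so by Lagrange every subgroup order divides 16. Divisors: 1, 2, 4, 8, 16.
Subgroups by order — order 1: 1; order 2: 9; order 4: 5; order 8: 3; order 16: 1.
Total: 1 + 9 + 5 + 3 + 1 = 19.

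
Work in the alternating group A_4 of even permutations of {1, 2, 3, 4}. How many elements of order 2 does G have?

The elements of order 2 are: (1 2)(3 4), (1 3)(2 4), (1 4)(2 3).
That's 3.

3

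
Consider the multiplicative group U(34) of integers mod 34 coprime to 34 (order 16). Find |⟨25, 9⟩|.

8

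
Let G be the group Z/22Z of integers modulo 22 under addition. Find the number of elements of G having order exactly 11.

10

In a cyclic group of order 22, the number of elements of order d (for d | 22) is φ(d).
φ(11) = 10.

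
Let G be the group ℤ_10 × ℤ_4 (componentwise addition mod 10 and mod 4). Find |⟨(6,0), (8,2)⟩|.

|⟨(6,0)⟩| = 5 and |⟨(8,2)⟩| = 10, so |H| is a multiple of lcm(5, 10) = 10 and divides |G| = 40.
Closing under the operation: H = {(0,0), (0,2), (2,0), (2,2), (4,0), (4,2), (6,0), (6,2), (8,0), (8,2)}, so |H| = 10.

10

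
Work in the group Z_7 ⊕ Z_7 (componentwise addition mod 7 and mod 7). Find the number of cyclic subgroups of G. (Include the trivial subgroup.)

A cyclic subgroup of order d is generated by each of its φ(d) elements of order d, so the cyclic subgroups of order d number (#elements of order d)/φ(d).
Cyclic subgroups by order — order 1: 1; order 7: 8.
Total: 9.

9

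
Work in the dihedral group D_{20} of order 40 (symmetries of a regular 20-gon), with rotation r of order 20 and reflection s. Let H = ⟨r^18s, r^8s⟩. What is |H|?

4

|⟨r^18s⟩| = 2 and |⟨r^8s⟩| = 2, so |H| is a multiple of lcm(2, 2) = 2 and divides |G| = 40.
Closing under the operation: H = {e, r^10, r^8s, r^18s}, so |H| = 4.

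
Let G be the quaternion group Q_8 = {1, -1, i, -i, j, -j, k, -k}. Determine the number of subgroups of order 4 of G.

3

|G| = 8 and 4 | 8, so subgroups of order 4 are possible by Lagrange.
The subgroups of order 4 are: {1, -1, i, -i}; {1, -1, j, -j}; {1, -1, k, -k}.
So G has 3 subgroups of order 4.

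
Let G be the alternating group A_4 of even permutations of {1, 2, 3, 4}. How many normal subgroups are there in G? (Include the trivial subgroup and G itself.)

3

G has 10 subgroups. Checking conjugation-invariance by order — order 1: 1/1 normal; order 2: 0/3 normal; order 3: 0/4 normal; order 4: 1/1 normal; order 12: 1/1 normal.
Total normal subgroups: 3.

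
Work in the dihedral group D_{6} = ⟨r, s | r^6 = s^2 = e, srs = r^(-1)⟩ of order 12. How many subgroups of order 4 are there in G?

3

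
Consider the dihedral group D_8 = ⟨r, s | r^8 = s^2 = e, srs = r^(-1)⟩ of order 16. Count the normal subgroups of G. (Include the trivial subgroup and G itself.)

G has 19 subgroups. Checking conjugation-invariance by order — order 1: 1/1 normal; order 2: 1/9 normal; order 4: 1/5 normal; order 8: 3/3 normal; order 16: 1/1 normal.
Total normal subgroups: 7.

7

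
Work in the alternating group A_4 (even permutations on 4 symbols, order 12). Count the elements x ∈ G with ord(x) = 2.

3

The elements of order 2 are: (1 2)(3 4), (1 3)(2 4), (1 4)(2 3).
That's 3.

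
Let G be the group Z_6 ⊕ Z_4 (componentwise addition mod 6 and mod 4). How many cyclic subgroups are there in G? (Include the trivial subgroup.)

12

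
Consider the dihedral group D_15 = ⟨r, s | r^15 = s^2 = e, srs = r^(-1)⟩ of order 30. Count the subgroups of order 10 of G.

|G| = 30 and 10 | 30, so subgroups of order 10 are possible by Lagrange.
The subgroups of order 10 are: {e, r^3, r^6, r^9, r^12, rs, r^4s, r^7s, r^10s, r^13s}; {e, r^3, r^6, r^9, r^12, r^2s, r^5s, r^8s, r^11s, r^14s}; {e, r^3, r^6, r^9, r^12, s, r^3s, r^6s, r^9s, r^12s}.
So G has 3 subgroups of order 10.

3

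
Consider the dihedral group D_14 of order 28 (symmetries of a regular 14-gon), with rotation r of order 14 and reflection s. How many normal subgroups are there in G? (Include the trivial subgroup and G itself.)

G has 28 subgroups. Checking conjugation-invariance by order — order 1: 1/1 normal; order 2: 1/15 normal; order 4: 0/7 normal; order 7: 1/1 normal; order 14: 3/3 normal; order 28: 1/1 normal.
Total normal subgroups: 7.

7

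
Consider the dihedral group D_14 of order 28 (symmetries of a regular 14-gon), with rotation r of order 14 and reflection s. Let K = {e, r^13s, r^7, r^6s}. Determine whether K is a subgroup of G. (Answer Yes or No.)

|K| = 4 divides |G| = 28, consistent with Lagrange.
K contains the identity, every element's inverse is in K, and K is closed under ·: it is a subgroup.

Yes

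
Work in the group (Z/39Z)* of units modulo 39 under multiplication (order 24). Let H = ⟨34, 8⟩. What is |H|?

8

|⟨34⟩| = 4 and |⟨8⟩| = 4, so |H| is a multiple of lcm(4, 4) = 4 and divides |G| = 24.
Closing under the operation: H = {1, 5, 8, 14, 25, 31, 34, 38}, so |H| = 8.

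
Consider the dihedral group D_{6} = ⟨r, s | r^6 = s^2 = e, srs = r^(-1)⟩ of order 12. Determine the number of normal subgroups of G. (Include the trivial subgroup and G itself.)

G has 16 subgroups. Checking conjugation-invariance by order — order 1: 1/1 normal; order 2: 1/7 normal; order 3: 1/1 normal; order 4: 0/3 normal; order 6: 3/3 normal; order 12: 1/1 normal.
Total normal subgroups: 7.

7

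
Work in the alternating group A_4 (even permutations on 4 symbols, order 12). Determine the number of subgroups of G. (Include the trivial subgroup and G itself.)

10

|G| = 12, so by Lagrange every subgroup order divides 12. Divisors: 1, 2, 3, 4, 6, 12.
Subgroups by order — order 1: 1; order 2: 3; order 3: 4; order 4: 1; order 6: 0; order 12: 1.
Total: 1 + 3 + 4 + 1 + 0 + 1 = 10.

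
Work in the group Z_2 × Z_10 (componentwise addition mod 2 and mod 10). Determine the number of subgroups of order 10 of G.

3

|G| = 20 and 10 | 20, so subgroups of order 10 are possible by Lagrange.
The subgroups of order 10 are: {(0,0), (0,1), (0,2), (0,3), (0,4), (0,5), (0,6), (0,7), (0,8), (0,9)}; {(0,0), (0,2), (0,4), (0,6), (0,8), (1,0), (1,2), (1,4), (1,6), (1,8)}; {(0,0), (0,2), (0,4), (0,6), (0,8), (1,1), (1,3), (1,5), (1,7), (1,9)}.
So G has 3 subgroups of order 10.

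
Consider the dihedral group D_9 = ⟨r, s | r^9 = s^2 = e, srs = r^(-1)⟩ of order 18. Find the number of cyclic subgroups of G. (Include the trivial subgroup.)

12

Group the elements of G by the cyclic subgroup they generate; each cyclic subgroup of order d accounts for φ(d) elements.
Cyclic subgroups by order — order 1: 1; order 2: 9; order 3: 1; order 9: 1.
Total: 12.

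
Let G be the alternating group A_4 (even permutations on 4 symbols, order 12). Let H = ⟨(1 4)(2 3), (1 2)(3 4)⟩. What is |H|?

4

|⟨(1 4)(2 3)⟩| = 2 and |⟨(1 2)(3 4)⟩| = 2, so |H| is a multiple of lcm(2, 2) = 2 and divides |G| = 12.
Closing under the operation: H = {e, (1 2)(3 4), (1 3)(2 4), (1 4)(2 3)}, so |H| = 4.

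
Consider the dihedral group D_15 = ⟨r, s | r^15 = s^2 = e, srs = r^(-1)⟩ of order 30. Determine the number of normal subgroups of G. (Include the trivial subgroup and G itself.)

5

G has 28 subgroups. Checking conjugation-invariance by order — order 1: 1/1 normal; order 2: 0/15 normal; order 3: 1/1 normal; order 5: 1/1 normal; order 6: 0/5 normal; order 10: 0/3 normal; order 15: 1/1 normal; order 30: 1/1 normal.
Total normal subgroups: 5.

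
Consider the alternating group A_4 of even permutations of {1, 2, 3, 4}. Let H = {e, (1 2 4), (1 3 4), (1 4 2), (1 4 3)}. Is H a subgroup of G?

No

|H| = 5 does not divide |G| = 12, so by Lagrange H is not a subgroup.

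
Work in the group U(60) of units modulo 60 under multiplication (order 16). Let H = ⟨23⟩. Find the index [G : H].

|⟨23⟩| = 4 and |G| = 16.
By Lagrange, [G : H] = |G|/|H| = 16/4 = 4.

4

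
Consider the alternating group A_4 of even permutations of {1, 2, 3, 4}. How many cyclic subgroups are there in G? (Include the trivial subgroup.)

Group the elements of G by the cyclic subgroup they generate; each cyclic subgroup of order d accounts for φ(d) elements.
Cyclic subgroups by order — order 1: 1; order 2: 3; order 3: 4.
Total: 8.

8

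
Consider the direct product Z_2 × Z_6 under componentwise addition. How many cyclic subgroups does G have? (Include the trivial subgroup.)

Group the elements of G by the cyclic subgroup they generate; each cyclic subgroup of order d accounts for φ(d) elements.
Cyclic subgroups by order — order 1: 1; order 2: 3; order 3: 1; order 6: 3.
Total: 8.

8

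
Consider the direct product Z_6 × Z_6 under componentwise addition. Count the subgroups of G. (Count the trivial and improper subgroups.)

|G| = 36, so by Lagrange every subgroup order divides 36. Divisors: 1, 2, 3, 4, 6, 9, 12, 18, 36.
Subgroups by order — order 1: 1; order 2: 3; order 3: 4; order 4: 1; order 6: 12; order 9: 1; order 12: 4; order 18: 3; order 36: 1.
Total: 1 + 3 + 4 + 1 + 12 + 1 + 4 + 3 + 1 = 30.

30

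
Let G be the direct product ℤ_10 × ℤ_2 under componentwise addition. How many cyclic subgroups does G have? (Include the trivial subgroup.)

8

Group the elements of G by the cyclic subgroup they generate; each cyclic subgroup of order d accounts for φ(d) elements.
Cyclic subgroups by order — order 1: 1; order 2: 3; order 5: 1; order 10: 3.
Total: 8.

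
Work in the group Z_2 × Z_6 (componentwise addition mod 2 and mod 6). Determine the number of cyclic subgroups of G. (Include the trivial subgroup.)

Each element a generates a cyclic subgroup ⟨a⟩; distinct elements may generate the same one (a cyclic group of order d has φ(d) generators).
Cyclic subgroups by order — order 1: 1; order 2: 3; order 3: 1; order 6: 3.
Total: 8.

8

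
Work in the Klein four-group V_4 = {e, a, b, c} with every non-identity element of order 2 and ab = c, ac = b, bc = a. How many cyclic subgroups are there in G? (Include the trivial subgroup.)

4

Each element a generates a cyclic subgroup ⟨a⟩; distinct elements may generate the same one (a cyclic group of order d has φ(d) generators).
Cyclic subgroups by order — order 1: 1; order 2: 3.
Total: 4.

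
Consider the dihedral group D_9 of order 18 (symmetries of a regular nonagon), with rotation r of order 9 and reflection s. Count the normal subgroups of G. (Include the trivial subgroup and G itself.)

G has 16 subgroups. Checking conjugation-invariance by order — order 1: 1/1 normal; order 2: 0/9 normal; order 3: 1/1 normal; order 6: 0/3 normal; order 9: 1/1 normal; order 18: 1/1 normal.
Total normal subgroups: 4.

4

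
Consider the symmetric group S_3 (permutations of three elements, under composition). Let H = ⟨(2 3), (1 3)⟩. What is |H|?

6

|⟨(2 3)⟩| = 2 and |⟨(1 3)⟩| = 2, so |H| is a multiple of lcm(2, 2) = 2 and divides |G| = 6.
Closing {(2 3), (1 3)} under the group operation gives all of G, so |H| = 6.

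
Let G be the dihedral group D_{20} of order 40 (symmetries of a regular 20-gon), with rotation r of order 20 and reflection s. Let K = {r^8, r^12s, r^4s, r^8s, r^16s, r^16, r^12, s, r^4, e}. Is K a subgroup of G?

Yes

|K| = 10 divides |G| = 40, consistent with Lagrange.
K contains the identity, every element's inverse is in K, and K is closed under ·: it is a subgroup.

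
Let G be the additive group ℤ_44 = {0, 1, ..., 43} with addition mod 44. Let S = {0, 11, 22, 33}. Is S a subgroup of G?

Yes

|S| = 4 divides |G| = 44, consistent with Lagrange.
S contains the identity, every element's inverse is in S, and S is closed under +: it is a subgroup.
In fact S = ⟨33⟩.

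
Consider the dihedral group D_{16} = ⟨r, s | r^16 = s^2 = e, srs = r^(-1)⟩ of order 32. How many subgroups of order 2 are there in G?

17

|G| = 32 and 2 | 32, so subgroups of order 2 are possible by Lagrange.
The subgroups of order 2 are: {e, r^10s}; {e, r^11s}; {e, r^12s}; {e, r^13s}; … (17 in all).
So G has 17 subgroups of order 2.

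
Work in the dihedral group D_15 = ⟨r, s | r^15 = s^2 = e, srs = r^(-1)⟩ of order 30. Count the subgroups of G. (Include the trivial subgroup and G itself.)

|G| = 30, so by Lagrange every subgroup order divides 30. Divisors: 1, 2, 3, 5, 6, 10, 15, 30.
Subgroups by order — order 1: 1; order 2: 15; order 3: 1; order 5: 1; order 6: 5; order 10: 3; order 15: 1; order 30: 1.
Total: 1 + 15 + 1 + 1 + 5 + 3 + 1 + 1 = 28.

28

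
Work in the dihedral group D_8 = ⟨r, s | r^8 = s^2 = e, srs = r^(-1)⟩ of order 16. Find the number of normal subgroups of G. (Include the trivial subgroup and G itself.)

G has 19 subgroups. Checking conjugation-invariance by order — order 1: 1/1 normal; order 2: 1/9 normal; order 4: 1/5 normal; order 8: 3/3 normal; order 16: 1/1 normal.
Total normal subgroups: 7.

7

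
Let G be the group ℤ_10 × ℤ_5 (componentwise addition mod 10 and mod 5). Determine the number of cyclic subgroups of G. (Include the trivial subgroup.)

14

Group the elements of G by the cyclic subgroup they generate; each cyclic subgroup of order d accounts for φ(d) elements.
Cyclic subgroups by order — order 1: 1; order 2: 1; order 5: 6; order 10: 6.
Total: 14.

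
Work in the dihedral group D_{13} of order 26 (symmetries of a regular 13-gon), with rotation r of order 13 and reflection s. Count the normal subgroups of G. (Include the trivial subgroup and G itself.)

3

G has 16 subgroups. Checking conjugation-invariance by order — order 1: 1/1 normal; order 2: 0/13 normal; order 13: 1/1 normal; order 26: 1/1 normal.
Total normal subgroups: 3.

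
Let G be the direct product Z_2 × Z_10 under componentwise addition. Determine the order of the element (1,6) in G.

The order of (1,6) in Z_2 × Z_10 is lcm(ord(1) in Z_2, ord(6) in Z_10).
ord(1) = 2 and ord(6) = 5, so |⟨(1,6)⟩| = lcm(2, 5) = 10.

10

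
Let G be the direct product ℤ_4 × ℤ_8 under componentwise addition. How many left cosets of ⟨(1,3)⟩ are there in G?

|⟨(1,3)⟩| = 8 and |G| = 32.
By Lagrange, [G : H] = |G|/|H| = 32/8 = 4.

4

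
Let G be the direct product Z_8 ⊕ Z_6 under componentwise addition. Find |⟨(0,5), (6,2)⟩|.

|⟨(0,5)⟩| = 6 and |⟨(6,2)⟩| = 12, so |H| is a multiple of lcm(6, 12) = 12 and divides |G| = 48.
Closing under the operation: H = {(0,0), (0,1), (0,2), (0,3), (0,4), (0,5), (2,0), (2,1), (2,2), (2,3), (2,4), (2,5), (4,0), (4,1), (4,2), (4,3), (4,4), (4,5), (6,0), (6,1), (6,2), (6,3), (6,4), (6,5)}, so |H| = 24.

24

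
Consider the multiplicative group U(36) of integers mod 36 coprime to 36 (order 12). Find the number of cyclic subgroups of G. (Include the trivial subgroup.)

8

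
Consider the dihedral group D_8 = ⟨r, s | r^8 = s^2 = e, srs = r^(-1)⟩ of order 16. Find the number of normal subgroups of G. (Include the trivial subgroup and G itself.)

7

G has 19 subgroups. Checking conjugation-invariance by order — order 1: 1/1 normal; order 2: 1/9 normal; order 4: 1/5 normal; order 8: 3/3 normal; order 16: 1/1 normal.
Total normal subgroups: 7.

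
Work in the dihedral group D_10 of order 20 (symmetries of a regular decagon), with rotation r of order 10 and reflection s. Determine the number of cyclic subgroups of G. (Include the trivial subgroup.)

Each element a generates a cyclic subgroup ⟨a⟩; distinct elements may generate the same one (a cyclic group of order d has φ(d) generators).
Cyclic subgroups by order — order 1: 1; order 2: 11; order 5: 1; order 10: 1.
Total: 14.

14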